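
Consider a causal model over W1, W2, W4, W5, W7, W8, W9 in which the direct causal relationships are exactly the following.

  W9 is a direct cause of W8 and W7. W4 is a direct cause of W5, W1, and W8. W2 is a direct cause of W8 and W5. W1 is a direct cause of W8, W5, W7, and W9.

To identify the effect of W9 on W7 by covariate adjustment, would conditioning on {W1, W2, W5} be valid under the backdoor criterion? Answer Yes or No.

Backdoor paths from W9 to W7 (paths whose first edge points into W9):
  P1: W9 <- W1 -> W7
Condition 1 (no descendant of W9 in the set): holds — descendants of W9 are {W7, W8}; none are in {W1, W2, W5}.
Condition 2 (every backdoor path blocked by {W1, W2, W5}):
  P1: blocked at fork node W1 ∈ conditioning set.
{W1, W2, W5} satisfies the backdoor criterion.

Yes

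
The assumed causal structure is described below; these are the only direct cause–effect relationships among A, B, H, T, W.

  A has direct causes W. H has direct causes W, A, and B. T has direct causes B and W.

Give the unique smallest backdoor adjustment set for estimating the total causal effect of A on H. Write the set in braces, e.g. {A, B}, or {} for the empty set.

{W}

Variables eligible for adjustment (non-descendants of A, excluding A and H): {B, T, W}.
Backdoor paths from A to H:
  P1: A <- W -> T <- B -> H
  P2: A <- W -> H
The empty set is not sufficient: P2 (A <- W -> H) has no collider blocking it and no conditioned non-collider, so it is open.
Try {W}:
  P1: blocked at fork node W ∈ conditioning set.
  P2: blocked at fork node W ∈ conditioning set.
{W} contains no descendant of A and blocks every backdoor path.
No other singleton works — e.g. {B} leaves P2 open — so {W} is the unique smallest valid adjustment set.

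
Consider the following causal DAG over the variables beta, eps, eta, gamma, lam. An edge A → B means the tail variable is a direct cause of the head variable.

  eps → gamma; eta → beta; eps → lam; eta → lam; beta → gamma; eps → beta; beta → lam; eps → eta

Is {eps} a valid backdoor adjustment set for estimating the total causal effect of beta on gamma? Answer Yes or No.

Yes

Backdoor paths from beta to gamma (paths whose first edge points into beta):
  P1: beta <- eps -> gamma
  P2: beta <- eta <- eps -> gamma
  P3: beta <- eta -> lam <- eps -> gamma
Condition 1 (no descendant of beta in the set): holds — descendants of beta are {gamma, lam}; none are in {eps}.
Condition 2 (every backdoor path blocked by {eps}):
  P1: blocked at fork node eps ∈ conditioning set.
  P2: blocked at fork node eps ∈ conditioning set.
  P3: blocked at collider lam (neither it nor any descendant is in the conditioning set).
{eps} satisfies the backdoor criterion.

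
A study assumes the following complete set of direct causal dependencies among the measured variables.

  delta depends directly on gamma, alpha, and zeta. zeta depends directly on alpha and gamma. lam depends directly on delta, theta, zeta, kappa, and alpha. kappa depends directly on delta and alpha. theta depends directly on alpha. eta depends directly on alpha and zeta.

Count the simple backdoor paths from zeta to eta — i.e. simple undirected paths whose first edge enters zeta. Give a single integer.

A backdoor path from zeta to eta is any simple undirected path whose first edge points into zeta (i.e. leaves zeta via a parent).
Parents of zeta: {alpha, gamma}.
Enumerating:
  P1: zeta <- gamma -> delta <- alpha -> eta
  P2: zeta <- gamma -> delta -> kappa <- alpha -> eta
  P3: zeta <- gamma -> delta -> kappa -> lam <- alpha -> eta
  P4: zeta <- gamma -> delta -> kappa -> lam <- theta <- alpha -> eta
  P5: zeta <- gamma -> delta -> lam <- alpha -> eta
  P6: zeta <- gamma -> delta -> lam <- kappa <- alpha -> eta
  P7: zeta <- gamma -> delta -> lam <- theta <- alpha -> eta
  P8: zeta <- alpha -> eta
That exhausts the simple backdoor paths. Count: 8.

8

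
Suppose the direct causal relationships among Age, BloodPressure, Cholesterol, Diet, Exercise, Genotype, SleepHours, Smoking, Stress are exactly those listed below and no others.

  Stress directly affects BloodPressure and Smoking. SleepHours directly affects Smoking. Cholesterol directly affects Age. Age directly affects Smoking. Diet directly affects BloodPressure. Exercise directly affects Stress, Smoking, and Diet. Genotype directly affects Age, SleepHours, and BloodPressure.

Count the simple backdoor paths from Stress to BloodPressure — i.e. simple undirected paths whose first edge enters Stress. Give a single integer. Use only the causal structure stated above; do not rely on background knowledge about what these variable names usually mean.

3

A backdoor path from Stress to BloodPressure is any simple undirected path whose first edge points into Stress (i.e. leaves Stress via a parent).
Parents of Stress: {Exercise}.
Enumerating:
  P1: Stress <- Exercise -> Diet -> BloodPressure
  P2: Stress <- Exercise -> Smoking <- Age <- Genotype -> BloodPressure
  P3: Stress <- Exercise -> Smoking <- SleepHours <- Genotype -> BloodPressure
That exhausts the simple backdoor paths. Count: 3.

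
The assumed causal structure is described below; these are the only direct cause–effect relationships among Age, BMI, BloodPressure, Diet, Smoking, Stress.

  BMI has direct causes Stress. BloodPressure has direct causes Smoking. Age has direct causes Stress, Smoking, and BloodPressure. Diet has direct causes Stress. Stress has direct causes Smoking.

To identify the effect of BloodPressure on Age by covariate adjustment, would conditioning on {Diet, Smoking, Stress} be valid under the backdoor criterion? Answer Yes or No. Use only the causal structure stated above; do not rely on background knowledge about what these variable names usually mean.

Yes

Backdoor paths from BloodPressure to Age (paths whose first edge points into BloodPressure):
  P1: BloodPressure <- Smoking -> Stress -> Age
  P2: BloodPressure <- Smoking -> Age
Condition 1 (no descendant of BloodPressure in the set): holds — descendants of BloodPressure are {Age}; none are in {Diet, Smoking, Stress}.
Condition 2 (every backdoor path blocked by {Diet, Smoking, Stress}):
  P1: blocked at fork node Smoking ∈ conditioning set.
  P2: blocked at fork node Smoking ∈ conditioning set.
{Diet, Smoking, Stress} satisfies the backdoor criterion.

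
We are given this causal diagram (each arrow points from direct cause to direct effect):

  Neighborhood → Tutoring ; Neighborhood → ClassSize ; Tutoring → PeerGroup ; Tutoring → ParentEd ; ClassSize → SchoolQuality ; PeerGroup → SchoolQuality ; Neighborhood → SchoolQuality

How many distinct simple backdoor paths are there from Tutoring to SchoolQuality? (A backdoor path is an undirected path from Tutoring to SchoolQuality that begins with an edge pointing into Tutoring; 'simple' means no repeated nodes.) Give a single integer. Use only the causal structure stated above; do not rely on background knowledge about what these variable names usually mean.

2

A backdoor path from Tutoring to SchoolQuality is any simple undirected path whose first edge points into Tutoring (i.e. leaves Tutoring via a parent).
Parents of Tutoring: {Neighborhood}.
Enumerating:
  P1: Tutoring <- Neighborhood -> ClassSize -> SchoolQuality
  P2: Tutoring <- Neighborhood -> SchoolQuality
That exhausts the simple backdoor paths. Count: 2.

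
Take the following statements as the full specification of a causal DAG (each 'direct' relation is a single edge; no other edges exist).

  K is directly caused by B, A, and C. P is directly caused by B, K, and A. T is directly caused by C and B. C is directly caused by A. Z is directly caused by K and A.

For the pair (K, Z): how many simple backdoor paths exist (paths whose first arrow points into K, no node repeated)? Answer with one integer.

A backdoor path from K to Z is any simple undirected path whose first edge points into K (i.e. leaves K via a parent).
Parents of K: {A, B, C}.
Enumerating:
  P1: K <- B -> T <- C <- A -> Z
  P2: K <- B -> P <- A -> Z
  P3: K <- A -> Z
  P4: K <- C <- A -> Z
  P5: K <- C -> T <- B -> P <- A -> Z
That exhausts the simple backdoor paths. Count: 5.

5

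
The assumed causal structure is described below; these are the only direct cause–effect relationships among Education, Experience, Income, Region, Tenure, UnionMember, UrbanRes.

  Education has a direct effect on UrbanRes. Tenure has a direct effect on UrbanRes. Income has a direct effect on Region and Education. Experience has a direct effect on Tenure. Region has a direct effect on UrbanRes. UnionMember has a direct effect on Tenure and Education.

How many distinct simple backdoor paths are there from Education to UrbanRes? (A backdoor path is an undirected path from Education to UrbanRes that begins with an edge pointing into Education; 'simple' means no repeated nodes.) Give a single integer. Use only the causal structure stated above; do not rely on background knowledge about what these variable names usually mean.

A backdoor path from Education to UrbanRes is any simple undirected path whose first edge points into Education (i.e. leaves Education via a parent).
Parents of Education: {Income, UnionMember}.
Enumerating:
  P1: Education <- UnionMember -> Tenure -> UrbanRes
  P2: Education <- Income -> Region -> UrbanRes
That exhausts the simple backdoor paths. Count: 2.

2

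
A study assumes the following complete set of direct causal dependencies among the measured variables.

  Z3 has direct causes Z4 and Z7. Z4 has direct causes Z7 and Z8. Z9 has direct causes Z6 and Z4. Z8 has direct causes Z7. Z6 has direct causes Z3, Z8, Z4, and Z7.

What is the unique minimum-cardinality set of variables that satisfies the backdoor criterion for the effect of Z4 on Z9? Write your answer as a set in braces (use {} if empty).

{Z7, Z8}

Variables eligible for adjustment (non-descendants of Z4, excluding Z4 and Z9): {Z7, Z8}.
Backdoor paths from Z4 to Z9:
  P1: Z4 <- Z7 -> Z8 -> Z6 -> Z9
  P2: Z4 <- Z7 -> Z3 -> Z6 -> Z9
  P3: Z4 <- Z7 -> Z6 -> Z9
  P4: Z4 <- Z8 <- Z7 -> Z3 -> Z6 -> Z9
  P5: Z4 <- Z8 <- Z7 -> Z6 -> Z9
  P6: Z4 <- Z8 -> Z6 -> Z9
The empty set is not sufficient: P1 (Z4 <- Z7 -> Z8 -> Z6 -> Z9) has no collider blocking it and no conditioned non-collider, so it is open.
Try {Z7, Z8}:
  P1: blocked at fork node Z7 ∈ conditioning set.
  P2: blocked at fork node Z7 ∈ conditioning set.
  P3: blocked at fork node Z7 ∈ conditioning set.
  P4: blocked at chain node Z8 ∈ conditioning set.
  P5: blocked at chain node Z8 ∈ conditioning set.
  P6: blocked at fork node Z8 ∈ conditioning set.
{Z7, Z8} contains no descendant of Z4 and blocks every backdoor path.
Every element of {Z7, Z8} is needed (dropping Z7 leaves P2 open; dropping Z8 leaves P6 open), so no proper subset is valid.
Among all size-2 subsets of the eligible variables, only {Z7, Z8} blocks every backdoor path, so it is the unique smallest valid adjustment set.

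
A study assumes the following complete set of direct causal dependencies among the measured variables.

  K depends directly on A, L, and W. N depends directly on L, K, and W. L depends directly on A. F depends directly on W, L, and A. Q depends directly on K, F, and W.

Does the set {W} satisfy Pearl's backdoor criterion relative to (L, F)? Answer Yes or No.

No

Backdoor paths from L to F (paths whose first edge points into L):
  P1: L <- A -> K <- W -> F
  P2: L <- A -> K <- W -> Q <- F
  P3: L <- A -> K -> Q <- W -> F
  P4: L <- A -> K -> Q <- F
  P5: L <- A -> K -> N <- W -> F
  P6: L <- A -> K -> N <- W -> Q <- F
  P7: L <- A -> F
Condition 1 (no descendant of L in the set): holds — descendants of L are {F, K, N, Q}; none are in {W}.
Condition 2 (every backdoor path blocked by {W}):
  P1: blocked at collider K (neither it nor any descendant is in the conditioning set).
  P2: blocked at collider K (neither it nor any descendant is in the conditioning set).
  P3: blocked at collider Q (neither it nor any descendant is in the conditioning set).
  P4: blocked at collider Q (neither it nor any descendant is in the conditioning set).
  P5: blocked at collider N (neither it nor any descendant is in the conditioning set).
  P6: blocked at collider N (neither it nor any descendant is in the conditioning set).
  P7: open — no interior node is in the conditioning set.
{W} does not satisfy the backdoor criterion.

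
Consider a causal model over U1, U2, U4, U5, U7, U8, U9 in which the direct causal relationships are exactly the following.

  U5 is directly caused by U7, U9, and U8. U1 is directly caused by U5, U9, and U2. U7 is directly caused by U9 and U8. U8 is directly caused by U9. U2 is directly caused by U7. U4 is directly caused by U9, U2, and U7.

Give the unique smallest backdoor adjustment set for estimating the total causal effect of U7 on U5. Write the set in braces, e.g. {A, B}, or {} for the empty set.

{U8, U9}

Variables eligible for adjustment (non-descendants of U7, excluding U7 and U5): {U8, U9}.
Backdoor paths from U7 to U5:
  P1: U7 <- U9 -> U8 -> U5
  P2: U7 <- U9 -> U5
  P3: U7 <- U9 -> U4 <- U2 -> U1 <- U5
  P4: U7 <- U9 -> U1 <- U5
  P5: U7 <- U8 <- U9 -> U5
  P6: U7 <- U8 <- U9 -> U4 <- U2 -> U1 <- U5
  P7: U7 <- U8 <- U9 -> U1 <- U5
  P8: U7 <- U8 -> U5
The empty set is not sufficient: P1 (U7 <- U9 -> U8 -> U5) has no collider blocking it and no conditioned non-collider, so it is open.
Try {U8, U9}:
  P1: blocked at fork node U9 ∈ conditioning set.
  P2: blocked at fork node U9 ∈ conditioning set.
  P3: blocked at fork node U9 ∈ conditioning set.
  P4: blocked at fork node U9 ∈ conditioning set.
  P5: blocked at chain node U8 ∈ conditioning set.
  P6: blocked at chain node U8 ∈ conditioning set.
  P7: blocked at chain node U8 ∈ conditioning set.
  P8: blocked at fork node U8 ∈ conditioning set.
{U8, U9} contains no descendant of U7 and blocks every backdoor path.
Every element of {U8, U9} is needed (dropping U8 leaves P8 open; dropping U9 leaves P2 open), so no proper subset is valid.
Among all size-2 subsets of the eligible variables, only {U8, U9} blocks every backdoor path, so it is the unique smallest valid adjustment set.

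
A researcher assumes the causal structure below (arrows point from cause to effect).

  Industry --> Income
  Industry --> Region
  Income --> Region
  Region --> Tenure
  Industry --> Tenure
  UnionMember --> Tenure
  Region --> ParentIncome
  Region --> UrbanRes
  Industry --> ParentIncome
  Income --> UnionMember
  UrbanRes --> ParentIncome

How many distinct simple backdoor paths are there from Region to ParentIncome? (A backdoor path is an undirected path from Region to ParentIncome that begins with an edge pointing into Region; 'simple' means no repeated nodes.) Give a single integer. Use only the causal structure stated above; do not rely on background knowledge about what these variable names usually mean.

3

A backdoor path from Region to ParentIncome is any simple undirected path whose first edge points into Region (i.e. leaves Region via a parent).
Parents of Region: {Income, Industry}.
Enumerating:
  P1: Region <- Industry -> ParentIncome
  P2: Region <- Income <- Industry -> ParentIncome
  P3: Region <- Income -> UnionMember -> Tenure <- Industry -> ParentIncome
That exhausts the simple backdoor paths. Count: 3.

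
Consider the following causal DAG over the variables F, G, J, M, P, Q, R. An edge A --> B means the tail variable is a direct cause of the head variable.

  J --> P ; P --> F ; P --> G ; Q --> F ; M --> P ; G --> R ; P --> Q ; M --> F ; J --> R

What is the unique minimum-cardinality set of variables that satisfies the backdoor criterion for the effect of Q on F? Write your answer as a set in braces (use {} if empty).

{P}

Variables eligible for adjustment (non-descendants of Q, excluding Q and F): {G, J, M, P, R}.
Backdoor paths from Q to F:
  P1: Q <- P <- M -> F
  P2: Q <- P -> F
The empty set is not sufficient: P1 (Q <- P <- M -> F) has no collider blocking it and no conditioned non-collider, so it is open.
Try {P}:
  P1: blocked at chain node P ∈ conditioning set.
  P2: blocked at fork node P ∈ conditioning set.
{P} contains no descendant of Q and blocks every backdoor path.
No other singleton works — e.g. {J} leaves P1 open — so {P} is the unique smallest valid adjustment set.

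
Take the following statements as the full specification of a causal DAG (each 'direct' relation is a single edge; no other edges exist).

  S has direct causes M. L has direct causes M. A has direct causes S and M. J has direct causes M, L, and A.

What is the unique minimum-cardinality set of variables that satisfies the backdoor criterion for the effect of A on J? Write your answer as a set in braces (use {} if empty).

Variables eligible for adjustment (non-descendants of A, excluding A and J): {L, M, S}.
Backdoor paths from A to J:
  P1: A <- M -> L -> J
  P2: A <- M -> J
  P3: A <- S <- M -> L -> J
  P4: A <- S <- M -> J
The empty set is not sufficient: P1 (A <- M -> L -> J) has no collider blocking it and no conditioned non-collider, so it is open.
Try {M}:
  P1: blocked at fork node M ∈ conditioning set.
  P2: blocked at fork node M ∈ conditioning set.
  P3: blocked at fork node M ∈ conditioning set.
  P4: blocked at fork node M ∈ conditioning set.
{M} contains no descendant of A and blocks every backdoor path.
No other singleton works — e.g. {S} leaves P1 open — so {M} is the unique smallest valid adjustment set.

{M}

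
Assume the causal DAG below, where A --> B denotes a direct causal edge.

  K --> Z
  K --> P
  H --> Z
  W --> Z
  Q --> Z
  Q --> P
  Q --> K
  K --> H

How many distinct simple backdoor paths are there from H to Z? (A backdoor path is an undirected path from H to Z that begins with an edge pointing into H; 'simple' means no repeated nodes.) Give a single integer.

3

A backdoor path from H to Z is any simple undirected path whose first edge points into H (i.e. leaves H via a parent).
Parents of H: {K}.
Enumerating:
  P1: H <- K <- Q -> Z
  P2: H <- K -> P <- Q -> Z
  P3: H <- K -> Z
That exhausts the simple backdoor paths. Count: 3.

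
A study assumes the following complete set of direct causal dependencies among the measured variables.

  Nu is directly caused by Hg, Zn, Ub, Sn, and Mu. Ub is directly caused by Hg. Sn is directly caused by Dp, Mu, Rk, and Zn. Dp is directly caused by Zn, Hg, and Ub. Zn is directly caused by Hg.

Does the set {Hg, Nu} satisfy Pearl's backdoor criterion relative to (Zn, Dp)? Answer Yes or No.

No

Backdoor paths from Zn to Dp (paths whose first edge points into Zn):
  P1: Zn <- Hg -> Ub -> Dp
  P2: Zn <- Hg -> Ub -> Nu <- Mu -> Sn <- Dp
  P3: Zn <- Hg -> Ub -> Nu <- Sn <- Dp
  P4: Zn <- Hg -> Dp
  P5: Zn <- Hg -> Nu <- Mu -> Sn <- Dp
  P6: Zn <- Hg -> Nu <- Ub -> Dp
  P7: Zn <- Hg -> Nu <- Sn <- Dp
Condition 1 (no descendant of Zn in the set): FAILS — Nu is a descendant of Zn.
Condition 2 (every backdoor path blocked by {Hg, Nu}):
  P1: blocked at fork node Hg ∈ conditioning set.
  P2: blocked at fork node Hg ∈ conditioning set.
  P3: blocked at fork node Hg ∈ conditioning set.
  P4: blocked at fork node Hg ∈ conditioning set.
  P5: blocked at fork node Hg ∈ conditioning set.
  P6: blocked at fork node Hg ∈ conditioning set.
  P7: blocked at fork node Hg ∈ conditioning set.
{Hg, Nu} does not satisfy the backdoor criterion.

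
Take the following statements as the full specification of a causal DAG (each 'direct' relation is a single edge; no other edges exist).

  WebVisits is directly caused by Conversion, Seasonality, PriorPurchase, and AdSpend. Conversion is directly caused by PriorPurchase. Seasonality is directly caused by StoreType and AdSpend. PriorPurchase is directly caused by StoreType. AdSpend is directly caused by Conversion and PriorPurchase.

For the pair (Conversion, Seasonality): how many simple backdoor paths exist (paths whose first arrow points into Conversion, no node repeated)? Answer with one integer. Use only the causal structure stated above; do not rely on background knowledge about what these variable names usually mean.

5

A backdoor path from Conversion to Seasonality is any simple undirected path whose first edge points into Conversion (i.e. leaves Conversion via a parent).
Parents of Conversion: {PriorPurchase}.
Enumerating:
  P1: Conversion <- PriorPurchase <- StoreType -> Seasonality
  P2: Conversion <- PriorPurchase -> AdSpend -> Seasonality
  P3: Conversion <- PriorPurchase -> AdSpend -> WebVisits <- Seasonality
  P4: Conversion <- PriorPurchase -> WebVisits <- AdSpend -> Seasonality
  P5: Conversion <- PriorPurchase -> WebVisits <- Seasonality
That exhausts the simple backdoor paths. Count: 5.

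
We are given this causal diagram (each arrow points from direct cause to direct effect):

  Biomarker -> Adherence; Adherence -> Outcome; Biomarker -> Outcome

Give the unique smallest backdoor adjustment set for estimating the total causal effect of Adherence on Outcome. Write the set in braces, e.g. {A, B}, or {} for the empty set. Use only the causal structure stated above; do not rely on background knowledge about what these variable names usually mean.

{Biomarker}

Variables eligible for adjustment (non-descendants of Adherence, excluding Adherence and Outcome): {Biomarker}.
Backdoor paths from Adherence to Outcome:
  P1: Adherence <- Biomarker -> Outcome
The empty set is not sufficient: P1 (Adherence <- Biomarker -> Outcome) has no collider blocking it and no conditioned non-collider, so it is open.
Try {Biomarker}:
  P1: blocked at fork node Biomarker ∈ conditioning set.
{Biomarker} contains no descendant of Adherence and blocks every backdoor path.
{Biomarker} is the unique smallest valid adjustment set.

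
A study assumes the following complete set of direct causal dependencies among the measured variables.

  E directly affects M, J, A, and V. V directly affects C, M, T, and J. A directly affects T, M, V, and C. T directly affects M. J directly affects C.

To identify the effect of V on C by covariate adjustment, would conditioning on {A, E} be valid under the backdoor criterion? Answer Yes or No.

Yes

Backdoor paths from V to C (paths whose first edge points into V):
  P1: V <- E -> A -> C
  P2: V <- E -> J -> C
  P3: V <- E -> M <- A -> C
  P4: V <- E -> M <- T <- A -> C
  P5: V <- A <- E -> J -> C
  P6: V <- A -> T -> M <- E -> J -> C
  P7: V <- A -> M <- E -> J -> C
  P8: V <- A -> C
Condition 1 (no descendant of V in the set): holds — descendants of V are {C, J, M, T}; none are in {A, E}.
Condition 2 (every backdoor path blocked by {A, E}):
  P1: blocked at fork node E ∈ conditioning set.
  P2: blocked at fork node E ∈ conditioning set.
  P3: blocked at fork node E ∈ conditioning set.
  P4: blocked at fork node E ∈ conditioning set.
  P5: blocked at chain node A ∈ conditioning set.
  P6: blocked at fork node A ∈ conditioning set.
  P7: blocked at fork node A ∈ conditioning set.
  P8: blocked at fork node A ∈ conditioning set.
{A, E} satisfies the backdoor criterion.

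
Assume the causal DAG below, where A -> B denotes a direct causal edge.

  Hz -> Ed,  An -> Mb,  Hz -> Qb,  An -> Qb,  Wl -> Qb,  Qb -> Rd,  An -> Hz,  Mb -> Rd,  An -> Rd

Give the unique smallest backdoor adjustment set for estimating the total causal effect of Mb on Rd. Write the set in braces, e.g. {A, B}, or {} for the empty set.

Variables eligible for adjustment (non-descendants of Mb, excluding Mb and Rd): {An, Ed, Hz, Qb, Wl}.
Backdoor paths from Mb to Rd:
  P1: Mb <- An -> Hz -> Qb -> Rd
  P2: Mb <- An -> Qb -> Rd
  P3: Mb <- An -> Rd
The empty set is not sufficient: P1 (Mb <- An -> Hz -> Qb -> Rd) has no collider blocking it and no conditioned non-collider, so it is open.
Try {An}:
  P1: blocked at fork node An ∈ conditioning set.
  P2: blocked at fork node An ∈ conditioning set.
  P3: blocked at fork node An ∈ conditioning set.
{An} contains no descendant of Mb and blocks every backdoor path.
No other singleton works — e.g. {Wl} leaves P1 open — so {An} is the unique smallest valid adjustment set.

{An}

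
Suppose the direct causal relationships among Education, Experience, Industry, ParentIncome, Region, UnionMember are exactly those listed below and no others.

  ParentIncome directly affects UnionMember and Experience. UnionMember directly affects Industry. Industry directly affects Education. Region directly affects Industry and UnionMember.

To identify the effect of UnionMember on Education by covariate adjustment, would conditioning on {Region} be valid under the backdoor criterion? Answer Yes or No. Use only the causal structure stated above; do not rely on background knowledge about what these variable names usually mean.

Yes

Backdoor paths from UnionMember to Education (paths whose first edge points into UnionMember):
  P1: UnionMember <- Region -> Industry -> Education
Condition 1 (no descendant of UnionMember in the set): holds — descendants of UnionMember are {Education, Industry}; none are in {Region}.
Condition 2 (every backdoor path blocked by {Region}):
  P1: blocked at fork node Region ∈ conditioning set.
{Region} satisfies the backdoor criterion.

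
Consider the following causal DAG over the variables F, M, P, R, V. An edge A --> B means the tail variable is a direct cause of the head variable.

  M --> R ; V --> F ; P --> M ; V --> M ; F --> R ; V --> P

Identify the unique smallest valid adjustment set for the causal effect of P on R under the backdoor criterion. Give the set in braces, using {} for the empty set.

Variables eligible for adjustment (non-descendants of P, excluding P and R): {F, V}.
Backdoor paths from P to R:
  P1: P <- V -> M -> R
  P2: P <- V -> F -> R
The empty set is not sufficient: P1 (P <- V -> M -> R) has no collider blocking it and no conditioned non-collider, so it is open.
Try {V}:
  P1: blocked at fork node V ∈ conditioning set.
  P2: blocked at fork node V ∈ conditioning set.
{V} contains no descendant of P and blocks every backdoor path.
No other singleton works — e.g. {F} leaves P1 open — so {V} is the unique smallest valid adjustment set.

{V}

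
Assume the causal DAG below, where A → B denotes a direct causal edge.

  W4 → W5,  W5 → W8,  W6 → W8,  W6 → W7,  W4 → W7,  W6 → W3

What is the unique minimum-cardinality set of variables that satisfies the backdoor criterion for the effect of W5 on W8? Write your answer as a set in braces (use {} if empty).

Variables eligible for adjustment (non-descendants of W5, excluding W5 and W8): {W3, W4, W6, W7}.
Backdoor paths from W5 to W8:
  P1: W5 <- W4 -> W7 <- W6 -> W8
Each backdoor path contains an unconditioned collider, so every path is already blocked with the empty conditioning set:
  P1: blocked at collider W7 (neither it nor any descendant is in the conditioning set).
The empty set is therefore the unique smallest valid set.

{}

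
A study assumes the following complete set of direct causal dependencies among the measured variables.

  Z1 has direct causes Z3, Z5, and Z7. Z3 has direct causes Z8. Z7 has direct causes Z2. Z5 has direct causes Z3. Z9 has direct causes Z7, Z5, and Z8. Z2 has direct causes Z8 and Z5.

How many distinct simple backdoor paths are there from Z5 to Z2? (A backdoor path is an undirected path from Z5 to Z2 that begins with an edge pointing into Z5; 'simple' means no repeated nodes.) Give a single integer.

A backdoor path from Z5 to Z2 is any simple undirected path whose first edge points into Z5 (i.e. leaves Z5 via a parent).
Parents of Z5: {Z3}.
Enumerating:
  P1: Z5 <- Z3 <- Z8 -> Z2
  P2: Z5 <- Z3 <- Z8 -> Z9 <- Z7 <- Z2
  P3: Z5 <- Z3 -> Z1 <- Z7 <- Z2
  P4: Z5 <- Z3 -> Z1 <- Z7 -> Z9 <- Z8 -> Z2
That exhausts the simple backdoor paths. Count: 4.

4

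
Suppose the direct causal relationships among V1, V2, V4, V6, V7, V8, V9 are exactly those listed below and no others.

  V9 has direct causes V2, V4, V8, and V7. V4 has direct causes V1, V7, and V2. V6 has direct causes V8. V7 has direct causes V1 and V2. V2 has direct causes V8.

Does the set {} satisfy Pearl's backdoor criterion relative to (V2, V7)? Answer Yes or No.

Yes

Backdoor paths from V2 to V7 (paths whose first edge points into V2):
  P1: V2 <- V8 -> V9 <- V7
  P2: V2 <- V8 -> V9 <- V4 <- V1 -> V7
  P3: V2 <- V8 -> V9 <- V4 <- V7
Condition 1 (no descendant of V2 in the set): holds — descendants of V2 are {V4, V7, V9}; none are in {}.
Condition 2 (every backdoor path blocked by {}):
  P1: blocked at collider V9 (neither it nor any descendant is in the conditioning set).
  P2: blocked at collider V9 (neither it nor any descendant is in the conditioning set).
  P3: blocked at collider V9 (neither it nor any descendant is in the conditioning set).
{} satisfies the backdoor criterion.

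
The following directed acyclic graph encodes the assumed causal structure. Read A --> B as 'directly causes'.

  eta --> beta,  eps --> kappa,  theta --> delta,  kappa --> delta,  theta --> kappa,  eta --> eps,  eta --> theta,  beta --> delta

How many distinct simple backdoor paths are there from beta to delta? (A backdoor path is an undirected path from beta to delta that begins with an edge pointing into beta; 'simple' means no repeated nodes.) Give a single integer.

A backdoor path from beta to delta is any simple undirected path whose first edge points into beta (i.e. leaves beta via a parent).
Parents of beta: {eta}.
Enumerating:
  P1: beta <- eta -> eps -> kappa <- theta -> delta
  P2: beta <- eta -> eps -> kappa -> delta
  P3: beta <- eta -> theta -> kappa -> delta
  P4: beta <- eta -> theta -> delta
That exhausts the simple backdoor paths. Count: 4.

4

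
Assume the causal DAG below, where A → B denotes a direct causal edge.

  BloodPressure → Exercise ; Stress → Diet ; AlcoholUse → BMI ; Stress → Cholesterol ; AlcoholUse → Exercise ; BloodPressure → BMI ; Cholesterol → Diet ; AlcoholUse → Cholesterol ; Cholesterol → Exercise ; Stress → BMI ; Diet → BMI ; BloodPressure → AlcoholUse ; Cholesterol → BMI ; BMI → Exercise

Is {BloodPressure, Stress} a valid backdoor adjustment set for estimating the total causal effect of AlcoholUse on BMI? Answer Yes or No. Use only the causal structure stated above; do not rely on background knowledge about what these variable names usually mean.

Backdoor paths from AlcoholUse to BMI (paths whose first edge points into AlcoholUse):
  P1: AlcoholUse <- BloodPressure -> BMI
  P2: AlcoholUse <- BloodPressure -> Exercise <- Cholesterol <- Stress -> Diet -> BMI
  P3: AlcoholUse <- BloodPressure -> Exercise <- Cholesterol <- Stress -> BMI
  P4: AlcoholUse <- BloodPressure -> Exercise <- Cholesterol -> Diet <- Stress -> BMI
  P5: AlcoholUse <- BloodPressure -> Exercise <- Cholesterol -> Diet -> BMI
  P6: AlcoholUse <- BloodPressure -> Exercise <- Cholesterol -> BMI
  P7: AlcoholUse <- BloodPressure -> Exercise <- BMI
Condition 1 (no descendant of AlcoholUse in the set): holds — descendants of AlcoholUse are {BMI, Cholesterol, Diet, Exercise}; none are in {BloodPressure, Stress}.
Condition 2 (every backdoor path blocked by {BloodPressure, Stress}):
  P1: blocked at fork node BloodPressure ∈ conditioning set.
  P2: blocked at fork node BloodPressure ∈ conditioning set.
  P3: blocked at fork node BloodPressure ∈ conditioning set.
  P4: blocked at fork node BloodPressure ∈ conditioning set.
  P5: blocked at fork node BloodPressure ∈ conditioning set.
  P6: blocked at fork node BloodPressure ∈ conditioning set.
  P7: blocked at fork node BloodPressure ∈ conditioning set.
{BloodPressure, Stress} satisfies the backdoor criterion.

Yes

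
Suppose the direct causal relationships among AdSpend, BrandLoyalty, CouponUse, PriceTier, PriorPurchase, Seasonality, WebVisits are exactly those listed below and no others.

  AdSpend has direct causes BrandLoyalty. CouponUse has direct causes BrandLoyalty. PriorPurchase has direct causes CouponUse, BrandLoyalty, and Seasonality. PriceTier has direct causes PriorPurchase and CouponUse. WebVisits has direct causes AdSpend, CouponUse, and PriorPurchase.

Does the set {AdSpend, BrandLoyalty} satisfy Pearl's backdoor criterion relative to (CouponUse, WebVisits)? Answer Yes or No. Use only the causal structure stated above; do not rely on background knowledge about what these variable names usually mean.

Yes

Backdoor paths from CouponUse to WebVisits (paths whose first edge points into CouponUse):
  P1: CouponUse <- BrandLoyalty -> AdSpend -> WebVisits
  P2: CouponUse <- BrandLoyalty -> PriorPurchase -> WebVisits
Condition 1 (no descendant of CouponUse in the set): holds — descendants of CouponUse are {PriceTier, PriorPurchase, WebVisits}; none are in {AdSpend, BrandLoyalty}.
Condition 2 (every backdoor path blocked by {AdSpend, BrandLoyalty}):
  P1: blocked at fork node BrandLoyalty ∈ conditioning set.
  P2: blocked at fork node BrandLoyalty ∈ conditioning set.
{AdSpend, BrandLoyalty} satisfies the backdoor criterion.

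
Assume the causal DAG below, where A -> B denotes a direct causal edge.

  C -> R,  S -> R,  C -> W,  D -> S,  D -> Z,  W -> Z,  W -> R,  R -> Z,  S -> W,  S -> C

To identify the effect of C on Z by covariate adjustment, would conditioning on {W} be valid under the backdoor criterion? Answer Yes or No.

No

Backdoor paths from C to Z (paths whose first edge points into C):
  P1: C <- S <- D -> Z
  P2: C <- S -> W -> R -> Z
  P3: C <- S -> W -> Z
  P4: C <- S -> R <- W -> Z
  P5: C <- S -> R -> Z
Condition 1 (no descendant of C in the set): FAILS — W is a descendant of C.
Condition 2 (every backdoor path blocked by {W}):
  P1: open — no interior node is in the conditioning set.
  P2: blocked at chain node W ∈ conditioning set.
  P3: blocked at chain node W ∈ conditioning set.
  P4: blocked at collider R (neither it nor any descendant is in the conditioning set).
  P5: open — no interior node is in the conditioning set.
{W} does not satisfy the backdoor criterion.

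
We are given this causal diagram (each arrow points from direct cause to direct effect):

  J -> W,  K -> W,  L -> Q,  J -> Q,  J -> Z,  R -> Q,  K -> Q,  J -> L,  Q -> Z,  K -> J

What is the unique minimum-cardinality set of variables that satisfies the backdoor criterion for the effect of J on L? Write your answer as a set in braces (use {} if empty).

{}

Variables eligible for adjustment (non-descendants of J, excluding J and L): {K, R}.
Backdoor paths from J to L:
  P1: J <- K -> Q <- L
Each backdoor path contains an unconditioned collider, so every path is already blocked with the empty conditioning set:
  P1: blocked at collider Q (neither it nor any descendant is in the conditioning set).
The empty set is therefore the unique smallest valid set.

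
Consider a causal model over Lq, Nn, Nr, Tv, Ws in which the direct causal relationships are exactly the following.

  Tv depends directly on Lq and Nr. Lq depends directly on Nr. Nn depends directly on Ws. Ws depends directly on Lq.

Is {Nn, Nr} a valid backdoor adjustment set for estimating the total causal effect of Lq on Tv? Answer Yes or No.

Backdoor paths from Lq to Tv (paths whose first edge points into Lq):
  P1: Lq <- Nr -> Tv
Condition 1 (no descendant of Lq in the set): FAILS — Nn is a descendant of Lq.
Condition 2 (every backdoor path blocked by {Nn, Nr}):
  P1: blocked at fork node Nr ∈ conditioning set.
{Nn, Nr} does not satisfy the backdoor criterion.

No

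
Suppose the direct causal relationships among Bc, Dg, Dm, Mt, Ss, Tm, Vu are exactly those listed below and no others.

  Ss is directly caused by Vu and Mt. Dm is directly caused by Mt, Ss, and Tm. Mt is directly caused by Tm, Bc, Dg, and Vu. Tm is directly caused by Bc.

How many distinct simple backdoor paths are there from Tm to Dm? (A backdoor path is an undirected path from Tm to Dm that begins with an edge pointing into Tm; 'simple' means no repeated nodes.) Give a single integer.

A backdoor path from Tm to Dm is any simple undirected path whose first edge points into Tm (i.e. leaves Tm via a parent).
Parents of Tm: {Bc}.
Enumerating:
  P1: Tm <- Bc -> Mt <- Vu -> Ss -> Dm
  P2: Tm <- Bc -> Mt -> Ss -> Dm
  P3: Tm <- Bc -> Mt -> Dm
That exhausts the simple backdoor paths. Count: 3.

3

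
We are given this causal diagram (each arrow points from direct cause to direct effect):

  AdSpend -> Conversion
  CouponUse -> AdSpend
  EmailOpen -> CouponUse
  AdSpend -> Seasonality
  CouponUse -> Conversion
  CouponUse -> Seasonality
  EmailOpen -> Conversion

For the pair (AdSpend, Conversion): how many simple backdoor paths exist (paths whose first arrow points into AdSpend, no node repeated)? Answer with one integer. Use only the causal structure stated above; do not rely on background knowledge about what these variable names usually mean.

2

A backdoor path from AdSpend to Conversion is any simple undirected path whose first edge points into AdSpend (i.e. leaves AdSpend via a parent).
Parents of AdSpend: {CouponUse}.
Enumerating:
  P1: AdSpend <- CouponUse <- EmailOpen -> Conversion
  P2: AdSpend <- CouponUse -> Conversion
That exhausts the simple backdoor paths. Count: 2.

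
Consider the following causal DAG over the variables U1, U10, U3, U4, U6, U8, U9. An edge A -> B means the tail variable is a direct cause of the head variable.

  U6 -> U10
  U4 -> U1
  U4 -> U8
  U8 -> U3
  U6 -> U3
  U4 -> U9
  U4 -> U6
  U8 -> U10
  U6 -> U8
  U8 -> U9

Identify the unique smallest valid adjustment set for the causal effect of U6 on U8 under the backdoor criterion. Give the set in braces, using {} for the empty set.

Variables eligible for adjustment (non-descendants of U6, excluding U6 and U8): {U1, U4}.
Backdoor paths from U6 to U8:
  P1: U6 <- U4 -> U8
  P2: U6 <- U4 -> U9 <- U8
The empty set is not sufficient: P1 (U6 <- U4 -> U8) has no collider blocking it and no conditioned non-collider, so it is open.
Try {U4}:
  P1: blocked at fork node U4 ∈ conditioning set.
  P2: blocked at fork node U4 ∈ conditioning set.
{U4} contains no descendant of U6 and blocks every backdoor path.
No other singleton works — e.g. {U1} leaves P1 open — so {U4} is the unique smallest valid adjustment set.

{U4}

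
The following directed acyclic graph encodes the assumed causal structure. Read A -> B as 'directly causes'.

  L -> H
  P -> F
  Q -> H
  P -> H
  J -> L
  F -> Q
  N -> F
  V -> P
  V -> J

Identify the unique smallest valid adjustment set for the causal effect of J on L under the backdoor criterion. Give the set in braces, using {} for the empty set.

Variables eligible for adjustment (non-descendants of J, excluding J and L): {F, N, P, Q, V}.
Backdoor paths from J to L:
  P1: J <- V -> P -> F -> Q -> H <- L
  P2: J <- V -> P -> H <- L
Each backdoor path contains an unconditioned collider, so every path is already blocked with the empty conditioning set:
  P1: blocked at collider H (neither it nor any descendant is in the conditioning set).
  P2: blocked at collider H (neither it nor any descendant is in the conditioning set).
The empty set is therefore the unique smallest valid set.

{}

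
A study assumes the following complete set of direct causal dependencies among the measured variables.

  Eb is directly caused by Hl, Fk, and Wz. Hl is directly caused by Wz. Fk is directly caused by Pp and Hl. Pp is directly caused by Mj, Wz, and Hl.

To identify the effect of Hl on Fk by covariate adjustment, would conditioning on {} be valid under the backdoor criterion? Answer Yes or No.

Backdoor paths from Hl to Fk (paths whose first edge points into Hl):
  P1: Hl <- Wz -> Pp -> Fk
  P2: Hl <- Wz -> Eb <- Fk
Condition 1 (no descendant of Hl in the set): holds — descendants of Hl are {Eb, Fk, Pp}; none are in {}.
Condition 2 (every backdoor path blocked by {}):
  P1: open — no interior node is in the conditioning set.
  P2: blocked at collider Eb (neither it nor any descendant is in the conditioning set).
{} does not satisfy the backdoor criterion.

No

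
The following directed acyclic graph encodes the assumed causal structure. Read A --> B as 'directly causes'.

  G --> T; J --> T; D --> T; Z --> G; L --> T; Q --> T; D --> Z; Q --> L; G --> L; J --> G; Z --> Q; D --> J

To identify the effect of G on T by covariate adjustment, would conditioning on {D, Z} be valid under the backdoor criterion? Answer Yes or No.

No

Backdoor paths from G to T (paths whose first edge points into G):
  P1: G <- Z <- D -> J -> T
  P2: G <- Z <- D -> T
  P3: G <- Z -> Q -> L -> T
  P4: G <- Z -> Q -> T
  P5: G <- J <- D -> Z -> Q -> L -> T
  P6: G <- J <- D -> Z -> Q -> T
  P7: G <- J <- D -> T
  P8: G <- J -> T
Condition 1 (no descendant of G in the set): holds — descendants of G are {L, T}; none are in {D, Z}.
Condition 2 (every backdoor path blocked by {D, Z}):
  P1: blocked at chain node Z ∈ conditioning set.
  P2: blocked at chain node Z ∈ conditioning set.
  P3: blocked at fork node Z ∈ conditioning set.
  P4: blocked at fork node Z ∈ conditioning set.
  P5: blocked at fork node D ∈ conditioning set.
  P6: blocked at fork node D ∈ conditioning set.
  P7: blocked at fork node D ∈ conditioning set.
  P8: open — no interior node is in the conditioning set.
{D, Z} does not satisfy the backdoor criterion.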